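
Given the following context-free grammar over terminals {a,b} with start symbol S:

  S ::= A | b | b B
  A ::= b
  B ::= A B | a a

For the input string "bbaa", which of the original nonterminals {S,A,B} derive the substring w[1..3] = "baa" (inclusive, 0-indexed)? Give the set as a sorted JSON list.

CNF form of G:
  S -> T1 B | b
  A -> b
  B -> A B | T0 T0
  T0 -> a
  T1 -> b

Fill CYK table bottom-up, restricted to cells inside w[1..3]:
  T[1,1] 'b' = {A,S,T1}  orig:{A,S}
  T[2,2] 'a' = {T0}  orig:{}
  T[3,3] 'a' = {T0}  orig:{}
  T[1,2] 'ba' = ∅
  T[2,3] 'aa' = {B}
  T[1,3] 'baa' = {B,S}

Original NTs in T[1,3] deriving "baa": ["B", "S"]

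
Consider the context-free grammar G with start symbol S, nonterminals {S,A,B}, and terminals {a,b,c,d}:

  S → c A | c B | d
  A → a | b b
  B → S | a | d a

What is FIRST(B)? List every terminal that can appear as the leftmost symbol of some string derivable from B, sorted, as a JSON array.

FIRST sets, iterate to fixpoint:
[1]
  A via A→a: +{a}
  A via A→b b: +{b}
  B via B→a: +{a}
  B via B→d a: +{d}
  S via S→c A: +{c}
  S via S→d: +{d}
  S: {c,d}  A: {a,b}  B: {a,d}
[2]
  B via B→S: +{c}
  S: {c,d}  A: {a,b}  B: {a,c,d}
[3] — fixpoint
  S: {c,d}  A: {a,b}  B: {a,c,d}

FIRST(B) = ["a", "c", "d"]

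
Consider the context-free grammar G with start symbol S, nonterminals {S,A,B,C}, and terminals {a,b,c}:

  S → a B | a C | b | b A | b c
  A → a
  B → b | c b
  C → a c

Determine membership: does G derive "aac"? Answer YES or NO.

CNF form of G:
  S -> T1 A | T1 T0 | T2 B | T2 C | b
  A -> a
  B -> T0 T1 | b
  C -> T2 T0
  T0 -> c
  T1 -> b
  T2 -> a

CYK table (by increasing span):
  [0..0]={A,T2}  "a"  orig:{A}
  [1..1]={A,T2}  "a"  orig:{A}
  [2..2]={T0}  "c"  orig:{}
  [0..1]=∅  "aa"
  [1..2]={C}  "ac"
  [0..2]={S}  "aac"

S ∈ T[0,2] ⇒ YES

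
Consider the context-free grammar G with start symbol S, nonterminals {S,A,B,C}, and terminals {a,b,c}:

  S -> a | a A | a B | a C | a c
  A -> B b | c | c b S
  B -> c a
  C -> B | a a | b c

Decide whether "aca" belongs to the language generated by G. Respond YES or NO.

CNF form of G:
  S -> T2 A | T2 B | T2 C | T2 T1 | a
  A -> B T0 | T1 X3 | c
  B -> T1 T2
  C -> T0 T1 | T1 T2 | T2 T2
  T0 -> b
  T1 -> c
  T2 -> a
  X3 -> T0 S

Fill CYK table bottom-up:
  T[0,0] 'a' = {S,T2}  orig:{S}
  T[1,1] 'c' = {A,T1}  orig:{A}
  T[2,2] 'a' = {S,T2}  orig:{S}
  T[0,1] 'ac' = {S}
  T[1,2] 'ca' = {B,C}
  T[0,2] 'aca' = {S}

S ∈ T[0,2] ⇒ YES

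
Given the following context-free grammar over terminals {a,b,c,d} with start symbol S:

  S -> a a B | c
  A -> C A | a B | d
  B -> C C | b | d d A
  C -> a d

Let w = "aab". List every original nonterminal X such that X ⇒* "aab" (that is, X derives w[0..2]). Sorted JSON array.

Convert to CNF:
  S -> T0 X3 | c
  A -> C A | T0 B | d
  B -> C C | T1 X2 | b
  C -> T0 T1
  T0 -> a
  T1 -> d
  X2 -> T1 A
  X3 -> T0 B

CYK fill — only the sub-triangle for w[0..2]:
  T[0,0] 'a' = {T0}  orig:{}
  T[1,1] 'a' = {T0}  orig:{}
  T[2,2] 'b' = {B}
  T[0,1] 'aa' = ∅
  T[1,2] 'ab' = {A,X3}  orig:{A}
  T[0,2] 'aab' = {S}

Original NTs in T[0,2] deriving "aab": ["S"]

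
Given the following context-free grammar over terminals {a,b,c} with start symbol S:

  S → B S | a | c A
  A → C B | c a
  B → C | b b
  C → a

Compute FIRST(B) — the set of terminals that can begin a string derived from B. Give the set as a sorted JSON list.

FIRST iteration:
iter 1:
  A via A→c a: +{c}
  B via B→b b: +{b}
  C via C→a: +{a}
  S via S→B S: +{b}
  S via S→a: +{a}
  S via S→c A: +{c}
  FIRST[S]={a,b,c}  FIRST[A]={c}  FIRST[B]={b}  FIRST[C]={a}
iter 2:
  A via A→C B: +{a}
  B via B→C: +{a}
  FIRST[S]={a,b,c}  FIRST[A]={a,c}  FIRST[B]={a,b}  FIRST[C]={a}
iter 3: (stable)
  FIRST[S]={a,b,c}  FIRST[A]={a,c}  FIRST[B]={a,b}  FIRST[C]={a}

FIRST(B) = ["a", "b"]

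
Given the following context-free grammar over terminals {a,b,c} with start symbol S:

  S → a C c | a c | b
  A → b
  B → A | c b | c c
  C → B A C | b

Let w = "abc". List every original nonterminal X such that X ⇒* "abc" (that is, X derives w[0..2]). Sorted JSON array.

CNF form of G:
  S -> T2 T0 | T2 X4 | b
  A -> b
  B -> T0 T0 | T0 T1 | b
  C -> B X3 | b
  T0 -> c
  T1 -> b
  T2 -> a
  X3 -> A C
  X4 -> C T0

CYK fill (cells [i..j] with 0 ≤ i ≤ j ≤ 2 only):
  [0..0]={T2}  "a"  orig:{}
  [1..1]={A,B,C,S,T1}  "b"  orig:{A,B,C,S}
  [2..2]={T0}  "c"  orig:{}
  [0..1]=∅  "ab"
  [1..2]={X4}  "bc"  orig:{}
  [0..2]={S}  "abc"

Original NTs in T[0,2] deriving "abc": ["S"]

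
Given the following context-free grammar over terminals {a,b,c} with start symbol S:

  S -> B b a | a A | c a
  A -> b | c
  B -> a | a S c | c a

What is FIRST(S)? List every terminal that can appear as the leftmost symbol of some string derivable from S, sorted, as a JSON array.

Compute FIRST by fixpoint:
iter 1:
  A via A→b: +{b}
  A via A→c: +{c}
  B via B→a: +{a}
  B via B→c a: +{c}
  S via S→B b a: +{a,c}
  FIRST[S]={a,c}  FIRST[A]={b,c}  FIRST[B]={a,c}
iter 2: (no change)
  FIRST[S]={a,c}  FIRST[A]={b,c}  FIRST[B]={a,c}

FIRST(S) = ["a", "c"]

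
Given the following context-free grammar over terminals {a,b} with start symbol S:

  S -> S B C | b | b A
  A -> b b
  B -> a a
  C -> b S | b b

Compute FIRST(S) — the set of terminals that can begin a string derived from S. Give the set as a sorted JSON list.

FIRST sets, iterate to fixpoint:
pass 1:
  A via A→b b: +{b}
  B via B→a a: +{a}
  C via C→b S: +{b}
  S via S→b: +{b}
  FIRST(S)={b}  FIRST(A)={b}  FIRST(B)={a}  FIRST(C)={b}
pass 2: done
  FIRST(S)={b}  FIRST(A)={b}  FIRST(B)={a}  FIRST(C)={b}

FIRST(S) = ["b"]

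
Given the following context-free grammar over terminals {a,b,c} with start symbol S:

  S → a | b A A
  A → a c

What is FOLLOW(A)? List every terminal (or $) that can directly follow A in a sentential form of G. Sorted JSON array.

FIRST sets, iterate to fixpoint:
[1]
  A via A→a c: +{a}
  S via S→a: +{a}
  S via S→b A A: +{b}
  S: {a,b}  A: {a}
[2] (stable)
  S: {a,b}  A: {a}

FOLLOW sets:
initialize: $ ∈ FOLLOW(S)
round 1:
  S→b A A: FOLLOW(A) ⊇ FIRST(A) = {a}; new: +{a}
  S→b A A: FOLLOW(A) ⊇ FOLLOW(S) ⊇ {$}; new: +{$}
  FOLLOW[S]={$}  FOLLOW[A]={$,a}
round 2: (no change)
  FOLLOW[S]={$}  FOLLOW[A]={$,a}

FOLLOW(A) = ["$", "a"]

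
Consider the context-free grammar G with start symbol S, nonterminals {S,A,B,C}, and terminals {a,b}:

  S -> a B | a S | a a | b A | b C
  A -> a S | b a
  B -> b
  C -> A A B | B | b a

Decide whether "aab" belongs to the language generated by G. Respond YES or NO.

Convert to CNF:
  S -> T0 B | T0 S | T0 T0 | T1 A | T1 C
  A -> T0 S | T1 T0
  B -> b
  C -> A X2 | T1 T0 | b
  T0 -> a
  T1 -> b
  X2 -> A B

CYK fill:
  [0..0]={T0}  "a"  orig:{}
  [1..1]={T0}  "a"  orig:{}
  [2..2]={B,C,T1}  "b"  orig:{B,C}
  [0..1]={S}  "aa"
  [1..2]={S}  "ab"
  [0..2]={A,S}  "aab"

S ∈ T[0,2] ⇒ YES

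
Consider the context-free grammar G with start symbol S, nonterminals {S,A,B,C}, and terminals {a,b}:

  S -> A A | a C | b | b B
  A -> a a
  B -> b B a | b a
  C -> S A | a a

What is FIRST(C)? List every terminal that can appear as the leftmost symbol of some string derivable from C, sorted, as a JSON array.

FIRST sets, iterate to fixpoint:
round 1:
  A via A→a a: +{a}
  B via B→b B a: +{b}
  C via C→a a: +{a}
  S via S→A A: +{a}
  S via S→b: +{b}
  FIRST[S]={a,b}  FIRST[A]={a}  FIRST[B]={b}  FIRST[C]={a}
round 2:
  C via C→S A: +{b}
  FIRST[S]={a,b}  FIRST[A]={a}  FIRST[B]={b}  FIRST[C]={a,b}
round 3: (stable)
  FIRST[S]={a,b}  FIRST[A]={a}  FIRST[B]={b}  FIRST[C]={a,b}

FIRST(C) = ["a", "b"]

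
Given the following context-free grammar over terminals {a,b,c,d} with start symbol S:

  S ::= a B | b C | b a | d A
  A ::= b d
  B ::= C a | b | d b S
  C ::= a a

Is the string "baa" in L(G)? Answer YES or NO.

CNF form of G:
  S -> T0 C | T0 T2 | T1 A | T2 B
  A -> T0 T1
  B -> C T2 | T1 X3 | b
  C -> T2 T2
  T0 -> b
  T1 -> d
  T2 -> a
  X3 -> T0 S

CYK table (by increasing span):
  cell(0,0) b: {B,T0}  orig:{B}
  cell(1,1) a: {T2}  orig:{}
  cell(2,2) a: {T2}  orig:{}
  cell(0,1) ba: {S}
  cell(1,2) aa: {C}
  cell(0,2) baa: {S}

S ∈ T[0,2] ⇒ YES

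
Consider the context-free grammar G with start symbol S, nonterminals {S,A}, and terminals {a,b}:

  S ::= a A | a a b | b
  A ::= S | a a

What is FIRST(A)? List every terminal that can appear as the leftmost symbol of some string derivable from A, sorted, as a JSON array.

FIRST sets, iterate to fixpoint:
round 1:
  A via A→a a: +{a}
  S via S→a A: +{a}
  S via S→b: +{b}
  FIRST(S)={a,b}  FIRST(A)={a}
round 2:
  A via A→S: +{b}
  FIRST(S)={a,b}  FIRST(A)={a,b}
round 3: done
  FIRST(S)={a,b}  FIRST(A)={a,b}

FIRST(A) = ["a", "b"]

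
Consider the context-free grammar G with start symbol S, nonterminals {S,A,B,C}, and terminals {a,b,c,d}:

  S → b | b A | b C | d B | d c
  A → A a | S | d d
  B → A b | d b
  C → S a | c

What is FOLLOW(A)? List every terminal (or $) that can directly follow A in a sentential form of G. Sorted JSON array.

FIRST sets, iterate to fixpoint:
round 1:
  A via A→d d: +{d}
  B via B→A b: +{d}
  C via C→c: +{c}
  S via S→b: +{b}
  S via S→d B: +{d}
  S: {b,d}  A: {d}  B: {d}  C: {c}
round 2:
  A via A→S: +{b}
  B via B→A b: +{b}
  C via C→S a: +{b,d}
  S: {b,d}  A: {b,d}  B: {b,d}  C: {b,c,d}
round 3: — fixpoint
  S: {b,d}  A: {b,d}  B: {b,d}  C: {b,c,d}

Compute FOLLOW by fixpoint:
FOLLOW(S) := {$}
[1]
  A→A a: FOLLOW(A) ⊇ FIRST(a) = {a}; new: +{a}
  A→S: FOLLOW(S) ⊇ FOLLOW(A) ⊇ {a}; new: +{a}
  B→A b: FOLLOW(A) ⊇ FIRST(b) = {b}; new: +{b}
  S→b A: FOLLOW(A) ⊇ FOLLOW(S) ⊇ {$,a}; new: +{$}
  S→b C: FOLLOW(C) ⊇ FOLLOW(S) ⊇ {$,a}; new: +{$,a}
  S→d B: FOLLOW(B) ⊇ FOLLOW(S) ⊇ {$,a}; new: +{$,a}
  FOLLOW[S]={$,a}  FOLLOW[A]={$,a,b}  FOLLOW[B]={$,a}  FOLLOW[C]={$,a}
[2]
  A→S: FOLLOW(S) ⊇ FOLLOW(A) ⊇ {$,a,b}; new: +{b}
  S→b C: FOLLOW(C) ⊇ FOLLOW(S) ⊇ {$,a,b}; new: +{b}
  S→d B: FOLLOW(B) ⊇ FOLLOW(S) ⊇ {$,a,b}; new: +{b}
  FOLLOW[S]={$,a,b}  FOLLOW[A]={$,a,b}  FOLLOW[B]={$,a,b}  FOLLOW[C]={$,a,b}
[3] (no change)
  FOLLOW[S]={$,a,b}  FOLLOW[A]={$,a,b}  FOLLOW[B]={$,a,b}  FOLLOW[C]={$,a,b}

FOLLOW(A) = ["$", "a", "b"]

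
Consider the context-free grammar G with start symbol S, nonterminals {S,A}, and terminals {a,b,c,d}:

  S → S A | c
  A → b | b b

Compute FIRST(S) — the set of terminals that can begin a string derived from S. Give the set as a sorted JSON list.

FIRST sets, iterate to fixpoint:
pass 1:
  A via A→b: +{b}
  S via S→c: +{c}
  FIRST(S)={c}  FIRST(A)={b}
pass 2: (stable)
  FIRST(S)={c}  FIRST(A)={b}

FIRST(S) = ["c"]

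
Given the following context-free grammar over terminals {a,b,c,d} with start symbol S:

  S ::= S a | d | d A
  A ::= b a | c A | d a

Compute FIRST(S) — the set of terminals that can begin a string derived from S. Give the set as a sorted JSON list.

FIRST sets, iterate to fixpoint:
[1]
  A via A→b a: +{b}
  A via A→c A: +{c}
  A via A→d a: +{d}
  S via S→d: +{d}
  FIRST(S)={d}  FIRST(A)={b,c,d}
[2] (no change)
  FIRST(S)={d}  FIRST(A)={b,c,d}

FIRST(S) = ["d"]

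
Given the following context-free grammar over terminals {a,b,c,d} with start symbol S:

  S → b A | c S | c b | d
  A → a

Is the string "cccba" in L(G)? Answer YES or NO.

Convert to CNF:
  S -> T0 A | T1 S | T1 T0 | d
  A -> a
  T0 -> b
  T1 -> c

CYK table (by increasing span):
  [0..0]={T1}  "c"  orig:{}
  [1..1]={T1}  "c"  orig:{}
  [2..2]={T1}  "c"  orig:{}
  [3..3]={T0}  "b"  orig:{}
  [4..4]={A}  "a"
  [0..1]=∅  "cc"
  [1..2]=∅  "cc"
  [2..3]={S}  "cb"
  [3..4]={S}  "ba"
  [0..2]=∅  "ccc"
  [1..3]={S}  "ccb"
  [2..4]={S}  "cba"
  [0..3]={S}  "cccb"
  [1..4]={S}  "ccba"
  [0..4]={S}  "cccba"

S ∈ T[0,4] ⇒ YES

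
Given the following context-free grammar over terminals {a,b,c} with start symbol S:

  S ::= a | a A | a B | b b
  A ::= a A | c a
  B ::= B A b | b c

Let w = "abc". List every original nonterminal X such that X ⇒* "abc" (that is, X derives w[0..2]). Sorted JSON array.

CNF form of G:
  S -> T0 A | T0 B | T2 T2 | a
  A -> T0 A | T1 T0
  B -> B X3 | T2 T1
  T0 -> a
  T1 -> c
  T2 -> b
  X3 -> A T2

CYK fill (cells [i..j] with 0 ≤ i ≤ j ≤ 2 only):
  T[0,0] 'a' = {S,T0}  orig:{S}
  T[1,1] 'b' = {T2}  orig:{}
  T[2,2] 'c' = {T1}  orig:{}
  T[0,1] 'ab' = ∅
  T[1,2] 'bc' = {B}
  T[0,2] 'abc' = {S}

Original NTs in T[0,2] deriving "abc": ["S"]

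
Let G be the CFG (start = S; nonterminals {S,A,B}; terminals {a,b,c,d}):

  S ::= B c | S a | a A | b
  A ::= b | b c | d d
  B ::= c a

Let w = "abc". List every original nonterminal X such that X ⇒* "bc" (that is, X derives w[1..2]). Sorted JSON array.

Convert to CNF:
  S -> B T1 | S T3 | T3 A | b
  A -> T0 T1 | T2 T2 | b
  B -> T1 T3
  T0 -> b
  T1 -> c
  T2 -> d
  T3 -> a

CYK table (by increasing span) — only the sub-triangle for w[1..2]:
  [1..1]={A,S,T0}  "b"  orig:{A,S}
  [2..2]={T1}  "c"  orig:{}
  [1..2]={A}  "bc"

Original NTs in T[1,2] deriving "bc": ["A"]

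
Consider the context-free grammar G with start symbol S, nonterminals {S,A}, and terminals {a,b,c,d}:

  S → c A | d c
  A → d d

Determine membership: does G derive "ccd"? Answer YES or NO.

CNF form of G:
  S -> T0 T1 | T1 A
  A -> T0 T0
  T0 -> d
  T1 -> c

CYK fill:
  cell(0,0) c: {T1}  orig:{}
  cell(1,1) c: {T1}  orig:{}
  cell(2,2) d: {T0}  orig:{}
  cell(0,1) cc: ∅
  cell(1,2) cd: ∅
  cell(0,2) ccd: ∅

S ∉ T[0,2] ⇒ NO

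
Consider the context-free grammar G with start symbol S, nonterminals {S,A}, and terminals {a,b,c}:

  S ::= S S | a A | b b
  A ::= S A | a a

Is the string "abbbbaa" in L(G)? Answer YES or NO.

CNF form of G:
  S -> S S | T0 A | T1 T1
  A -> S A | T0 T0
  T0 -> a
  T1 -> b

Fill CYK table bottom-up:
  [0..0]={T0}  "a"  orig:{}
  [1..1]={T1}  "b"  orig:{}
  [2..2]={T1}  "b"  orig:{}
  [3..3]={T1}  "b"  orig:{}
  [4..4]={T1}  "b"  orig:{}
  [5..5]={T0}  "a"  orig:{}
  [6..6]={T0}  "a"  orig:{}
  [0..1]=∅  "ab"
  [1..2]={S}  "bb"
  [2..3]={S}  "bb"
  [3..4]={S}  "bb"
  [4..5]=∅  "ba"
  [5..6]={A}  "aa"
  [0..2]=∅  "abb"
  [1..3]=∅  "bbb"
  [2..4]=∅  "bbb"
  [3..5]=∅  "bba"
  [4..6]=∅  "baa"
  [0..3]=∅  "abbb"
  [1..4]={S}  "bbbb"
  [2..5]=∅  "bbba"
  [3..6]={A}  "bbaa"
  [0..4]=∅  "abbbb"
  [1..5]=∅  "bbbba"
  [2..6]=∅  "bbbaa"
  [0..5]=∅  "abbbba"
  [1..6]={A}  "bbbbaa"
  [0..6]={S}  "abbbbaa"

S ∈ T[0,6] ⇒ YES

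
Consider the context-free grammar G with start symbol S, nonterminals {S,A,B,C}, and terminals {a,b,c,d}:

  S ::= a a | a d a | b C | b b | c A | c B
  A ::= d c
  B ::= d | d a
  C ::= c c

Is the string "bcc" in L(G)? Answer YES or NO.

Convert to CNF:
  S -> T1 A | T1 B | T2 T2 | T2 X4 | T3 C | T3 T3
  A -> T0 T1
  B -> T0 T2 | d
  C -> T1 T1
  T0 -> d
  T1 -> c
  T2 -> a
  T3 -> b
  X4 -> T0 T2

Fill CYK table bottom-up:
  [0..0]={T3}  "b"  orig:{}
  [1..1]={T1}  "c"  orig:{}
  [2..2]={T1}  "c"  orig:{}
  [0..1]=∅  "bc"
  [1..2]={C}  "cc"
  [0..2]={S}  "bcc"

S ∈ T[0,2] ⇒ YES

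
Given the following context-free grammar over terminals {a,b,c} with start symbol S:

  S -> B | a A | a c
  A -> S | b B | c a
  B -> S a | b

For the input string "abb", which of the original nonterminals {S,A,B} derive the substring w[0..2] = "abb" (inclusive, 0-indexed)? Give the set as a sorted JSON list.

CNF form of G:
  S -> S T0 | T0 A | T0 T1 | b
  A -> S T0 | T0 A | T0 T1 | T1 T0 | T2 B | b
  B -> S T0 | b
  T0 -> a
  T1 -> c
  T2 -> b

CYK fill (cells [i..j] with 0 ≤ i ≤ j ≤ 2 only):
  [0..0]={T0}  "a"  orig:{}
  [1..1]={A,B,S,T2}  "b"  orig:{A,B,S}
  [2..2]={A,B,S,T2}  "b"  orig:{A,B,S}
  [0..1]={A,S}  "ab"
  [1..2]={A}  "bb"
  [0..2]={A,S}  "abb"

Original NTs in T[0,2] deriving "abb": ["A", "S"]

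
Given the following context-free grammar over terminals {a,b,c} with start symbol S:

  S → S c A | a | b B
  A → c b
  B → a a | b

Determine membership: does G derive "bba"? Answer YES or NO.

CNF form of G:
  S -> S X3 | T1 B | a
  A -> T0 T1
  B -> T2 T2 | b
  T0 -> c
  T1 -> b
  T2 -> a
  X3 -> T0 A

CYK fill:
  cell(0,0) b: {B,T1}  orig:{B}
  cell(1,1) b: {B,T1}  orig:{B}
  cell(2,2) a: {S,T2}  orig:{S}
  cell(0,1) bb: {S}
  cell(1,2) ba: ∅
  cell(0,2) bba: ∅

S ∉ T[0,2] ⇒ NO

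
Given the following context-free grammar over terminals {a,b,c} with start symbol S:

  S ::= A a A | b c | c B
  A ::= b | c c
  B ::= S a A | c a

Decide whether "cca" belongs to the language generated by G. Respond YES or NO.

CNF form of G:
  S -> A X4 | T0 B | T2 T0
  A -> T0 T0 | b
  B -> S X3 | T0 T1
  T0 -> c
  T1 -> a
  T2 -> b
  X3 -> T1 A
  X4 -> T1 A

Fill CYK table bottom-up:
  [0..0]={T0}  "c"  orig:{}
  [1..1]={T0}  "c"  orig:{}
  [2..2]={T1}  "a"  orig:{}
  [0..1]={A}  "cc"
  [1..2]={B}  "ca"
  [0..2]={S}  "cca"

S ∈ T[0,2] ⇒ YES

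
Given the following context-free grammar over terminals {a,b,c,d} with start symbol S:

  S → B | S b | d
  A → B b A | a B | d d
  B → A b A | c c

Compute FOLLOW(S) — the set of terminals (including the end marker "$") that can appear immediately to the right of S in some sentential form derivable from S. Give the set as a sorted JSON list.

FIRST sets, iterate to fixpoint:
[1]
  A via A→a B: +{a}
  A via A→d d: +{d}
  B via B→A b A: +{a,d}
  B via B→c c: +{c}
  S via S→B: +{a,c,d}
  FIRST[S]={a,c,d}  FIRST[A]={a,d}  FIRST[B]={a,c,d}
[2]
  A via A→B b A: +{c}
  FIRST[S]={a,c,d}  FIRST[A]={a,c,d}  FIRST[B]={a,c,d}
[3] done
  FIRST[S]={a,c,d}  FIRST[A]={a,c,d}  FIRST[B]={a,c,d}

FOLLOW iteration:
seed FOLLOW(S) with $
iter 1:
  A→B b A: FOLLOW(B) ⊇ FIRST(b) = {b}; new: +{b}
  B→A b A: FOLLOW(A) ⊇ FIRST(b) = {b}; new: +{b}
  S→B: FOLLOW(B) ⊇ FOLLOW(S) ⊇ {$}; new: +{$}
  S→S b: FOLLOW(S) ⊇ FIRST(b) = {b}; new: +{b}
  S: {$,b}  A: {b}  B: {$,b}
iter 2:
  B→A b A: FOLLOW(A) ⊇ FOLLOW(B) ⊇ {$,b}; new: +{$}
  S: {$,b}  A: {$,b}  B: {$,b}
iter 3: done
  S: {$,b}  A: {$,b}  B: {$,b}

FOLLOW(S) = ["$", "b"]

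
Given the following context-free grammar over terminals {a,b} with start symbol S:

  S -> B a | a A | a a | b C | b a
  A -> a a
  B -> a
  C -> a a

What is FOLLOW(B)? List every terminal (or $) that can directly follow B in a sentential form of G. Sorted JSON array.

FIRST iteration:
iter 1:
  A via A→a a: +{a}
  B via B→a: +{a}
  C via C→a a: +{a}
  S via S→B a: +{a}
  S via S→b C: +{b}
  S: {a,b}  A: {a}  B: {a}  C: {a}
iter 2: — fixpoint
  S: {a,b}  A: {a}  B: {a}  C: {a}

FOLLOW sets:
seed FOLLOW(S) with $
pass 1:
  S→B a: FOLLOW(B) ⊇ FIRST(a) = {a}; new: +{a}
  S→a A: FOLLOW(A) ⊇ FOLLOW(S) ⊇ {$}; new: +{$}
  S→b C: FOLLOW(C) ⊇ FOLLOW(S) ⊇ {$}; new: +{$}
  FOLLOW[S]={$}  FOLLOW[A]={$}  FOLLOW[B]={a}  FOLLOW[C]={$}
pass 2: (no change)
  FOLLOW[S]={$}  FOLLOW[A]={$}  FOLLOW[B]={a}  FOLLOW[C]={$}

FOLLOW(B) = ["a"]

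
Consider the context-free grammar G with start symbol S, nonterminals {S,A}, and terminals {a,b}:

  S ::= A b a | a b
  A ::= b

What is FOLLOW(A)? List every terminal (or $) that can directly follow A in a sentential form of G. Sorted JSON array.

Compute FIRST by fixpoint:
pass 1:
  A via A→b: +{b}
  S via S→A b a: +{b}
  S via S→a b: +{a}
  FIRST(S)={a,b}  FIRST(A)={b}
pass 2: (no change)
  FIRST(S)={a,b}  FIRST(A)={b}

Compute FOLLOW by fixpoint:
FOLLOW(S) := {$}
iter 1:
  S→A b a: FOLLOW(A) ⊇ FIRST(b) = {b}; new: +{b}
  S: {$}  A: {b}
iter 2: (stable)
  S: {$}  A: {b}

FOLLOW(A) = ["b"]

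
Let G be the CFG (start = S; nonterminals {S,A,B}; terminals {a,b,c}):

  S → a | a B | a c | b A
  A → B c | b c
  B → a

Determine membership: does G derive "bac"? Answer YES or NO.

Convert to CNF:
  S -> T1 A | T2 B | T2 T0 | a
  A -> B T0 | T1 T0
  B -> a
  T0 -> c
  T1 -> b
  T2 -> a

Fill CYK table bottom-up:
  [0..0]={T1}  "b"  orig:{}
  [1..1]={B,S,T2}  "a"  orig:{B,S}
  [2..2]={T0}  "c"  orig:{}
  [0..1]=∅  "ba"
  [1..2]={A,S}  "ac"
  [0..2]={S}  "bac"

S ∈ T[0,2] ⇒ YES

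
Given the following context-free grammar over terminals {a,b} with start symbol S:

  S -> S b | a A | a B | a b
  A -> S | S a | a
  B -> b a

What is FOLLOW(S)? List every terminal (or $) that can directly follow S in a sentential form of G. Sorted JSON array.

FIRST iteration:
pass 1:
  A via A→a: +{a}
  B via B→b a: +{b}
  S via S→a A: +{a}
  FIRST(S)={a}  FIRST(A)={a}  FIRST(B)={b}
pass 2: (no change)
  FIRST(S)={a}  FIRST(A)={a}  FIRST(B)={b}

FOLLOW sets:
seed FOLLOW(S) with $
pass 1:
  A→S a: FOLLOW(S) ⊇ FIRST(a) = {a}; new: +{a}
  S→S b: FOLLOW(S) ⊇ FIRST(b) = {b}; new: +{b}
  S→a A: FOLLOW(A) ⊇ FOLLOW(S) ⊇ {$,a,b}; new: +{$,a,b}
  S→a B: FOLLOW(B) ⊇ FOLLOW(S) ⊇ {$,a,b}; new: +{$,a,b}
  FOLLOW(S)={$,a,b}  FOLLOW(A)={$,a,b}  FOLLOW(B)={$,a,b}
pass 2: — fixpoint
  FOLLOW(S)={$,a,b}  FOLLOW(A)={$,a,b}  FOLLOW(B)={$,a,b}

FOLLOW(S) = ["$", "a", "b"]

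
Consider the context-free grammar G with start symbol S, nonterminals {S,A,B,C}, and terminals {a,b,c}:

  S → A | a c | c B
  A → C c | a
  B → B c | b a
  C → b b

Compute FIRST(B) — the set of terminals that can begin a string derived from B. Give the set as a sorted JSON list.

FIRST iteration:
round 1:
  A via A→a: +{a}
  B via B→b a: +{b}
  C via C→b b: +{b}
  S via S→A: +{a}
  S via S→c B: +{c}
  FIRST(S)={a,c}  FIRST(A)={a}  FIRST(B)={b}  FIRST(C)={b}
round 2:
  A via A→C c: +{b}
  S via S→A: +{b}
  FIRST(S)={a,b,c}  FIRST(A)={a,b}  FIRST(B)={b}  FIRST(C)={b}
round 3: (stable)
  FIRST(S)={a,b,c}  FIRST(A)={a,b}  FIRST(B)={b}  FIRST(C)={b}

FIRST(B) = ["b"]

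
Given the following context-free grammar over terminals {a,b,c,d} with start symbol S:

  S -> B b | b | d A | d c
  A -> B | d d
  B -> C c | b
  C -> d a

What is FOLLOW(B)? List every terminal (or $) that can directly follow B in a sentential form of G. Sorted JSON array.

FIRST sets, iterate to fixpoint:
iter 1:
  A via A→d d: +{d}
  B via B→b: +{b}
  C via C→d a: +{d}
  S via S→B b: +{b}
  S via S→d A: +{d}
  S: {b,d}  A: {d}  B: {b}  C: {d}
iter 2:
  A via A→B: +{b}
  B via B→C c: +{d}
  S: {b,d}  A: {b,d}  B: {b,d}  C: {d}
iter 3: — fixpoint
  S: {b,d}  A: {b,d}  B: {b,d}  C: {d}

FOLLOW sets:
initialize: $ ∈ FOLLOW(S)
pass 1:
  B→C c: FOLLOW(C) ⊇ FIRST(c) = {c}; new: +{c}
  S→B b: FOLLOW(B) ⊇ FIRST(b) = {b}; new: +{b}
  S→d A: FOLLOW(A) ⊇ FOLLOW(S) ⊇ {$}; new: +{$}
  FOLLOW(S)={$}  FOLLOW(A)={$}  FOLLOW(B)={b}  FOLLOW(C)={c}
pass 2:
  A→B: FOLLOW(B) ⊇ FOLLOW(A) ⊇ {$}; new: +{$}
  FOLLOW(S)={$}  FOLLOW(A)={$}  FOLLOW(B)={$,b}  FOLLOW(C)={c}
pass 3: (no change)
  FOLLOW(S)={$}  FOLLOW(A)={$}  FOLLOW(B)={$,b}  FOLLOW(C)={c}

FOLLOW(B) = ["$", "b"]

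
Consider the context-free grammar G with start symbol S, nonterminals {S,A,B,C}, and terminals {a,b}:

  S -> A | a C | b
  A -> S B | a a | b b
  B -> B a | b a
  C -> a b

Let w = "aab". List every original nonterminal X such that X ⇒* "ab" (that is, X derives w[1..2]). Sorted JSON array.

Convert to CNF:
  S -> S B | T0 C | T0 T0 | T1 T1 | b
  A -> S B | T0 T0 | T1 T1
  B -> B T0 | T1 T0
  C -> T0 T1
  T0 -> a
  T1 -> b

CYK fill, restricted to cells inside w[1..2]:
  [1..1]={T0}  "a"  orig:{}
  [2..2]={S,T1}  "b"  orig:{S}
  [1..2]={C}  "ab"

Original NTs in T[1,2] deriving "ab": ["C"]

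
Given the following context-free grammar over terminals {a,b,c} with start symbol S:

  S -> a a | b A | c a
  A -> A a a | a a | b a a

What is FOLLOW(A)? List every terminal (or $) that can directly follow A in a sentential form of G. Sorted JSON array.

FIRST sets, iterate to fixpoint:
[1]
  A via A→a a: +{a}
  A via A→b a a: +{b}
  S via S→a a: +{a}
  S via S→b A: +{b}
  S via S→c a: +{c}
  S: {a,b,c}  A: {a,b}
[2] (no change)
  S: {a,b,c}  A: {a,b}

FOLLOW iteration:
seed FOLLOW(S) with $
[1]
  A→A a a: FOLLOW(A) ⊇ FIRST(a) = {a}; new: +{a}
  S→b A: FOLLOW(A) ⊇ FOLLOW(S) ⊇ {$}; new: +{$}
  S: {$}  A: {$,a}
[2] (no change)
  S: {$}  A: {$,a}

FOLLOW(A) = ["$", "a"]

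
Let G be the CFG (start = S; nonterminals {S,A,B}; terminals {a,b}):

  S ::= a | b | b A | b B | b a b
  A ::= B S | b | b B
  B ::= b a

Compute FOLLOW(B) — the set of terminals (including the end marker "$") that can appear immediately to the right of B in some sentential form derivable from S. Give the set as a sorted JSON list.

FIRST sets, iterate to fixpoint:
iter 1:
  A via A→b: +{b}
  B via B→b a: +{b}
  S via S→a: +{a}
  S via S→b: +{b}
  S: {a,b}  A: {b}  B: {b}
iter 2: done
  S: {a,b}  A: {b}  B: {b}

FOLLOW iteration:
seed FOLLOW(S) with $
iter 1:
  A→B S: FOLLOW(B) ⊇ FIRST(S) = {a,b}; new: +{a,b}
  S→b A: FOLLOW(A) ⊇ FOLLOW(S) ⊇ {$}; new: +{$}
  S→b B: FOLLOW(B) ⊇ FOLLOW(S) ⊇ {$}; new: +{$}
  FOLLOW(S)={$}  FOLLOW(A)={$}  FOLLOW(B)={$,a,b}
iter 2: (no change)
  FOLLOW(S)={$}  FOLLOW(A)={$}  FOLLOW(B)={$,a,b}

FOLLOW(B) = ["$", "a", "b"]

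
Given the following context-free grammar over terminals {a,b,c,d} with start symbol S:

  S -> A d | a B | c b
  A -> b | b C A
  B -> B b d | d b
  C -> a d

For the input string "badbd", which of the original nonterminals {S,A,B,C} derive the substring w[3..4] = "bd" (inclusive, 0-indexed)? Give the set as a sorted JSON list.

Convert to CNF:
  S -> A T1 | T2 B | T3 T0
  A -> T0 X4 | b
  B -> B X5 | T1 T0
  C -> T2 T1
  T0 -> b
  T1 -> d
  T2 -> a
  T3 -> c
  X4 -> C A
  X5 -> T0 T1

CYK fill (cells [i..j] with 3 ≤ i ≤ j ≤ 4 only):
  T[3,3] 'b' = {A,T0}  orig:{A}
  T[4,4] 'd' = {T1}  orig:{}
  T[3,4] 'bd' = {S,X5}  orig:{S}

Original NTs in T[3,4] deriving "bd": ["S"]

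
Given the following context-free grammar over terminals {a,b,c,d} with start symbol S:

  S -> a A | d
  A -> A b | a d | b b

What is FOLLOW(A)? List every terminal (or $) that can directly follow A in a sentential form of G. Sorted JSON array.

FIRST sets, iterate to fixpoint:
[1]
  A via A→a d: +{a}
  A via A→b b: +{b}
  S via S→a A: +{a}
  S via S→d: +{d}
  FIRST(S)={a,d}  FIRST(A)={a,b}
[2] (no change)
  FIRST(S)={a,d}  FIRST(A)={a,b}

FOLLOW iteration:
initialize: $ ∈ FOLLOW(S)
pass 1:
  A→A b: FOLLOW(A) ⊇ FIRST(b) = {b}; new: +{b}
  S→a A: FOLLOW(A) ⊇ FOLLOW(S) ⊇ {$}; new: +{$}
  FOLLOW[S]={$}  FOLLOW[A]={$,b}
pass 2: (stable)
  FOLLOW[S]={$}  FOLLOW[A]={$,b}

FOLLOW(A) = ["$", "b"]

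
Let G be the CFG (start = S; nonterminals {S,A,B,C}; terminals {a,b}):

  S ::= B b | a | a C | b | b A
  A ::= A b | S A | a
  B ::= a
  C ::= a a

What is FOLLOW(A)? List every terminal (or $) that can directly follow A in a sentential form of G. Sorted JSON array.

FIRST iteration:
round 1:
  A via A→a: +{a}
  B via B→a: +{a}
  C via C→a a: +{a}
  S via S→B b: +{a}
  S via S→b: +{b}
  S: {a,b}  A: {a}  B: {a}  C: {a}
round 2:
  A via A→S A: +{b}
  S: {a,b}  A: {a,b}  B: {a}  C: {a}
round 3: — fixpoint
  S: {a,b}  A: {a,b}  B: {a}  C: {a}

FOLLOW iteration:
seed FOLLOW(S) with $
round 1:
  A→A b: FOLLOW(A) ⊇ FIRST(b) = {b}; new: +{b}
  A→S A: FOLLOW(S) ⊇ FIRST(A) = {a,b}; new: +{a,b}
  S→B b: FOLLOW(B) ⊇ FIRST(b) = {b}; new: +{b}
  S→a C: FOLLOW(C) ⊇ FOLLOW(S) ⊇ {$,a,b}; new: +{$,a,b}
  S→b A: FOLLOW(A) ⊇ FOLLOW(S) ⊇ {$,a,b}; new: +{$,a}
  FOLLOW(S)={$,a,b}  FOLLOW(A)={$,a,b}  FOLLOW(B)={b}  FOLLOW(C)={$,a,b}
round 2: done
  FOLLOW(S)={$,a,b}  FOLLOW(A)={$,a,b}  FOLLOW(B)={b}  FOLLOW(C)={$,a,b}

FOLLOW(A) = ["$", "a", "b"]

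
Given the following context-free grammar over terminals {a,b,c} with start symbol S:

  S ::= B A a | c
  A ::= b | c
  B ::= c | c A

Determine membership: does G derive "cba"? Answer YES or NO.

Convert to CNF:
  S -> B X2 | c
  A -> b | c
  B -> T0 A | c
  T0 -> c
  T1 -> a
  X2 -> A T1

Fill CYK table bottom-up:
  [0..0]={A,B,S,T0}  "c"  orig:{A,B,S}
  [1..1]={A}  "b"
  [2..2]={T1}  "a"  orig:{}
  [0..1]={B}  "cb"
  [1..2]={X2}  "ba"  orig:{}
  [0..2]={S}  "cba"

S ∈ T[0,2] ⇒ YES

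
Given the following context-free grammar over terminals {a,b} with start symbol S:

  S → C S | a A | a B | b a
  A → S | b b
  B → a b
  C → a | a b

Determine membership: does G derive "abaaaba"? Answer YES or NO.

Convert to CNF:
  S -> C S | T0 A | T0 B | T1 T0
  A -> C S | T0 A | T0 B | T1 T0 | T1 T1
  B -> T0 T1
  C -> T0 T1 | a
  T0 -> a
  T1 -> b

CYK table (by increasing span):
  cell(0,0) a: {C,T0}  orig:{C}
  cell(1,1) b: {T1}  orig:{}
  cell(2,2) a: {C,T0}  orig:{C}
  cell(3,3) a: {C,T0}  orig:{C}
  cell(4,4) a: {C,T0}  orig:{C}
  cell(5,5) b: {T1}  orig:{}
  cell(6,6) a: {C,T0}  orig:{C}
  cell(0,1) ab: {B,C}
  cell(1,2) ba: {A,S}
  cell(2,3) aa: ∅
  cell(3,4) aa: ∅
  cell(4,5) ab: {B,C}
  cell(5,6) ba: {A,S}
  cell(0,2) aba: {A,S}
  cell(1,3) baa: ∅
  cell(2,4) aaa: ∅
  cell(3,5) aab: {A,S}
  cell(4,6) aba: {A,S}
  cell(0,3) abaa: ∅
  cell(1,4) baaa: ∅
  cell(2,5) aaab: {A,S}
  cell(3,6) aaba: {A,S}
  cell(0,4) abaaa: ∅
  cell(1,5) baaab: ∅
  cell(2,6) aaaba: {A,S}
  cell(0,5) abaaab: {A,S}
  cell(1,6) baaaba: ∅
  cell(0,6) abaaaba: {A,S}

S ∈ T[0,6] ⇒ YES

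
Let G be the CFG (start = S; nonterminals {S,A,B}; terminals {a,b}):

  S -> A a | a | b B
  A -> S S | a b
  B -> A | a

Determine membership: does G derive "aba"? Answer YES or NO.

Convert to CNF:
  S -> A T0 | T1 B | a
  A -> S S | T0 T1
  B -> S S | T0 T1 | a
  T0 -> a
  T1 -> b

CYK fill:
  T[0,0] 'a' = {B,S,T0}  orig:{B,S}
  T[1,1] 'b' = {T1}  orig:{}
  T[2,2] 'a' = {B,S,T0}  orig:{B,S}
  T[0,1] 'ab' = {A,B}
  T[1,2] 'ba' = {S}
  T[0,2] 'aba' = {A,B,S}

S ∈ T[0,2] ⇒ YES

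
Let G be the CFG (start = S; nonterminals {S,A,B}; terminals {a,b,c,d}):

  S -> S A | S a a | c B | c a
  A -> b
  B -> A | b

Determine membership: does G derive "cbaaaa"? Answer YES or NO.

Convert to CNF:
  S -> S A | S X2 | T1 B | T1 T0
  A -> b
  B -> b
  T0 -> a
  T1 -> c
  X2 -> T0 T0

CYK table (by increasing span):
  cell(0,0) c: {T1}  orig:{}
  cell(1,1) b: {A,B}
  cell(2,2) a: {T0}  orig:{}
  cell(3,3) a: {T0}  orig:{}
  cell(4,4) a: {T0}  orig:{}
  cell(5,5) a: {T0}  orig:{}
  cell(0,1) cb: {S}
  cell(1,2) ba: ∅
  cell(2,3) aa: {X2}  orig:{}
  cell(3,4) aa: {X2}  orig:{}
  cell(4,5) aa: {X2}  orig:{}
  cell(0,2) cba: ∅
  cell(1,3) baa: ∅
  cell(2,4) aaa: ∅
  cell(3,5) aaa: ∅
  cell(0,3) cbaa: {S}
  cell(1,4) baaa: ∅
  cell(2,5) aaaa: ∅
  cell(0,4) cbaaa: ∅
  cell(1,5) baaaa: ∅
  cell(0,5) cbaaaa: {S}

S ∈ T[0,5] ⇒ YES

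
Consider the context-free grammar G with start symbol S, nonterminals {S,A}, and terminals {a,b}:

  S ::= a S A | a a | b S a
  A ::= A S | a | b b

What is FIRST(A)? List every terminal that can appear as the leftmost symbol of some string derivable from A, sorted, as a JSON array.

Compute FIRST by fixpoint:
round 1:
  A via A→a: +{a}
  A via A→b b: +{b}
  S via S→a S A: +{a}
  S via S→b S a: +{b}
  FIRST(S)={a,b}  FIRST(A)={a,b}
round 2: — fixpoint
  FIRST(S)={a,b}  FIRST(A)={a,b}

FIRST(A) = ["a", "b"]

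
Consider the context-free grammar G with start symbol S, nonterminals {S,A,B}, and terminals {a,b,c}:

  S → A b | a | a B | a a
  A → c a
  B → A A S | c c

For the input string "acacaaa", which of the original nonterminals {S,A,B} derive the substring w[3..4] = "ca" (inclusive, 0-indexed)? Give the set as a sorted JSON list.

Convert to CNF:
  S -> A T2 | T1 B | T1 T1 | a
  A -> T0 T1
  B -> A X3 | T0 T0
  T0 -> c
  T1 -> a
  T2 -> b
  X3 -> A S

CYK fill (cells [i..j] with 3 ≤ i ≤ j ≤ 4 only):
  T[3,3] 'c' = {T0}  orig:{}
  T[4,4] 'a' = {S,T1}  orig:{S}
  T[3,4] 'ca' = {A}

Original NTs in T[3,4] deriving "ca": ["A"]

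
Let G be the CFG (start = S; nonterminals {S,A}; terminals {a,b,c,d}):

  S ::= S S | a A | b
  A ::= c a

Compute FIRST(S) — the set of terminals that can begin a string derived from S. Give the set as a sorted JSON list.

FIRST iteration:
[1]
  A via A→c a: +{c}
  S via S→a A: +{a}
  S via S→b: +{b}
  FIRST[S]={a,b}  FIRST[A]={c}
[2] — fixpoint
  FIRST[S]={a,b}  FIRST[A]={c}

FIRST(S) = ["a", "b"]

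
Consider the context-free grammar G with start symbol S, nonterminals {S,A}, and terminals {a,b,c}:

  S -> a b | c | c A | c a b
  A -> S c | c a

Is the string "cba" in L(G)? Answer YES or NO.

Convert to CNF:
  S -> T0 A | T0 X3 | T1 T2 | c
  A -> S T0 | T0 T1
  T0 -> c
  T1 -> a
  T2 -> b
  X3 -> T1 T2

CYK fill:
  cell(0,0) c: {S,T0}  orig:{S}
  cell(1,1) b: {T2}  orig:{}
  cell(2,2) a: {T1}  orig:{}
  cell(0,1) cb: ∅
  cell(1,2) ba: ∅
  cell(0,2) cba: ∅

S ∉ T[0,2] ⇒ NO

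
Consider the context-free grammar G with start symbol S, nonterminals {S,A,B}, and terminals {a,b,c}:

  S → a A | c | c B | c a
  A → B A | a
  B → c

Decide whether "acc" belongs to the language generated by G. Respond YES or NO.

Convert to CNF:
  S -> T0 A | T1 B | T1 T0 | c
  A -> B A | a
  B -> c
  T0 -> a
  T1 -> c

Fill CYK table bottom-up:
  T[0,0] 'a' = {A,T0}  orig:{A}
  T[1,1] 'c' = {B,S,T1}  orig:{B,S}
  T[2,2] 'c' = {B,S,T1}  orig:{B,S}
  T[0,1] 'ac' = ∅
  T[1,2] 'cc' = {S}
  T[0,2] 'acc' = ∅

S ∉ T[0,2] ⇒ NO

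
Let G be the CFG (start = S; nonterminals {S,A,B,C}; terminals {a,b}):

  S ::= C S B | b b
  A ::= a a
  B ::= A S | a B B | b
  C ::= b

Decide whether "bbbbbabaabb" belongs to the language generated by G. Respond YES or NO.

CNF form of G:
  S -> C X3 | T1 T1
  A -> T0 T0
  B -> A S | T0 X2 | b
  C -> b
  T0 -> a
  T1 -> b
  X2 -> B B
  X3 -> S B

CYK fill:
  T[0,0] 'b' = {B,C,T1}  orig:{B,C}
  T[1,1] 'b' = {B,C,T1}  orig:{B,C}
  T[2,2] 'b' = {B,C,T1}  orig:{B,C}
  T[3,3] 'b' = {B,C,T1}  orig:{B,C}
  T[4,4] 'b' = {B,C,T1}  orig:{B,C}
  T[5,5] 'a' = {T0}  orig:{}
  T[6,6] 'b' = {B,C,T1}  orig:{B,C}
  T[7,7] 'a' = {T0}  orig:{}
  T[8,8] 'a' = {T0}  orig:{}
  T[9,9] 'b' = {B,C,T1}  orig:{B,C}
  T[10,10] 'b' = {B,C,T1}  orig:{B,C}
  T[0,1] 'bb' = {S,X2}  orig:{S}
  T[1,2] 'bb' = {S,X2}  orig:{S}
  T[2,3] 'bb' = {S,X2}  orig:{S}
  T[3,4] 'bb' = {S,X2}  orig:{S}
  T[4,5] 'ba' = ∅
  T[5,6] 'ab' = ∅
  T[6,7] 'ba' = ∅
  T[7,8] 'aa' = {A}
  T[8,9] 'ab' = ∅
  T[9,10] 'bb' = {S,X2}  orig:{S}
  T[0,2] 'bbb' = {X3}  orig:{}
  T[1,3] 'bbb' = {X3}  orig:{}
  T[2,4] 'bbb' = {X3}  orig:{}
  T[3,5] 'bba' = ∅
  T[4,6] 'bab' = ∅
  T[5,7] 'aba' = ∅
  T[6,8] 'baa' = ∅
  T[7,9] 'aab' = ∅
  T[8,10] 'abb' = {B}
  T[0,3] 'bbbb' = {S}
  T[1,4] 'bbbb' = {S}
  T[2,5] 'bbba' = ∅
  T[3,6] 'bbab' = ∅
  T[4,7] 'baba' = ∅
  T[5,8] 'abaa' = ∅
  T[6,9] 'baab' = ∅
  T[7,10] 'aabb' = {B}
  T[0,4] 'bbbbb' = {X3}  orig:{}
  T[1,5] 'bbbba' = ∅
  T[2,6] 'bbbab' = ∅
  T[3,7] 'bbaba' = ∅
  T[4,8] 'babaa' = ∅
  T[5,9] 'abaab' = ∅
  T[6,10] 'baabb' = {X2}  orig:{}
  T[0,5] 'bbbbba' = ∅
  T[1,6] 'bbbbab' = ∅
  T[2,7] 'bbbaba' = ∅
  T[3,8] 'bbabaa' = ∅
  T[4,9] 'babaab' = ∅
  T[5,10] 'abaabb' = {B}
  T[0,6] 'bbbbbab' = ∅
  T[1,7] 'bbbbaba' = ∅
  T[2,8] 'bbbabaa' = ∅
  T[3,9] 'bbabaab' = ∅
  T[4,10] 'babaabb' = {X2}  orig:{}
  T[0,7] 'bbbbbaba' = ∅
  T[1,8] 'bbbbabaa' = ∅
  T[2,9] 'bbbabaab' = ∅
  T[3,10] 'bbabaabb' = {X3}  orig:{}
  T[0,8] 'bbbbbabaa' = ∅
  T[1,9] 'bbbbabaab' = ∅
  T[2,10] 'bbbabaabb' = {S}
  T[0,9] 'bbbbbabaab' = ∅
  T[1,10] 'bbbbabaabb' = {X3}  orig:{}
  T[0,10] 'bbbbbabaabb' = {S}

S ∈ T[0,10] ⇒ YES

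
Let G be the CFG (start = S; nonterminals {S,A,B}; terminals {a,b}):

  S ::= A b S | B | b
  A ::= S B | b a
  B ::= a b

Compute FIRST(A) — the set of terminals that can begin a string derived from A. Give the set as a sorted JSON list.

FIRST sets, iterate to fixpoint:
pass 1:
  A via A→b a: +{b}
  B via B→a b: +{a}
  S via S→A b S: +{b}
  S via S→B: +{a}
  FIRST[S]={a,b}  FIRST[A]={b}  FIRST[B]={a}
pass 2:
  A via A→S B: +{a}
  FIRST[S]={a,b}  FIRST[A]={a,b}  FIRST[B]={a}
pass 3: (no change)
  FIRST[S]={a,b}  FIRST[A]={a,b}  FIRST[B]={a}

FIRST(A) = ["a", "b"]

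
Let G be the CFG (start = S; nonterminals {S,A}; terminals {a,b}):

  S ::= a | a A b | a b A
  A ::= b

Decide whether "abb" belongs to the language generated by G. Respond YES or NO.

CNF form of G:
  S -> T0 X2 | T0 X3 | a
  A -> b
  T0 -> a
  T1 -> b
  X2 -> A T1
  X3 -> T1 A

Fill CYK table bottom-up:
  cell(0,0) a: {S,T0}  orig:{S}
  cell(1,1) b: {A,T1}  orig:{A}
  cell(2,2) b: {A,T1}  orig:{A}
  cell(0,1) ab: ∅
  cell(1,2) bb: {X2,X3}  orig:{}
  cell(0,2) abb: {S}

S ∈ T[0,2] ⇒ YES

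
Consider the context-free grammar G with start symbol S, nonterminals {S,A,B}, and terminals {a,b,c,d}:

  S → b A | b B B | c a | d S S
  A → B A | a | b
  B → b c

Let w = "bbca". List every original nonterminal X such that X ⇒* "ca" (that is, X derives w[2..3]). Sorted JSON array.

Convert to CNF:
  S -> T0 A | T0 X4 | T1 T2 | T3 X5
  A -> B A | a | b
  B -> T0 T1
  T0 -> b
  T1 -> c
  T2 -> a
  T3 -> d
  X4 -> B B
  X5 -> S S

CYK fill (cells [i..j] with 2 ≤ i ≤ j ≤ 3 only):
  cell(2,2) c: {T1}  orig:{}
  cell(3,3) a: {A,T2}  orig:{A}
  cell(2,3) ca: {S}

Original NTs in T[2,3] deriving "ca": ["S"]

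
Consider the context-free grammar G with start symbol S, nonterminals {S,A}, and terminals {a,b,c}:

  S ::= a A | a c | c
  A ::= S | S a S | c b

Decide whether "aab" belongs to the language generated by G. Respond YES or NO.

CNF form of G:
  S -> T0 A | T0 T1 | c
  A -> S X3 | T0 A | T0 T1 | T1 T2 | c
  T0 -> a
  T1 -> c
  T2 -> b
  X3 -> T0 S

CYK table (by increasing span):
  T[0,0] 'a' = {T0}  orig:{}
  T[1,1] 'a' = {T0}  orig:{}
  T[2,2] 'b' = {T2}  orig:{}
  T[0,1] 'aa' = ∅
  T[1,2] 'ab' = ∅
  T[0,2] 'aab' = ∅

S ∉ T[0,2] ⇒ NO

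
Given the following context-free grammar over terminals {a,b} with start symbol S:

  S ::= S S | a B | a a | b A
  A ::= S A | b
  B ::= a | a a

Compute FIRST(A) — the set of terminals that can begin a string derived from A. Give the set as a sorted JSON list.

Compute FIRST by fixpoint:
round 1:
  A via A→b: +{b}
  B via B→a: +{a}
  S via S→a B: +{a}
  S via S→b A: +{b}
  S: {a,b}  A: {b}  B: {a}
round 2:
  A via A→S A: +{a}
  S: {a,b}  A: {a,b}  B: {a}
round 3: done
  S: {a,b}  A: {a,b}  B: {a}

FIRST(A) = ["a", "b"]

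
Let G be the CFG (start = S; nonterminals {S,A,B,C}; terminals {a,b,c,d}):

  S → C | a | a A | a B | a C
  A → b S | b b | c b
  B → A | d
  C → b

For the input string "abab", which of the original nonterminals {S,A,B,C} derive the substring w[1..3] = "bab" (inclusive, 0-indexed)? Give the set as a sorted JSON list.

Convert to CNF:
  S -> T2 A | T2 B | T2 C | a | b
  A -> T0 S | T0 T0 | T1 T0
  B -> T0 S | T0 T0 | T1 T0 | d
  C -> b
  T0 -> b
  T1 -> c
  T2 -> a

CYK table (by increasing span), restricted to cells inside w[1..3]:
  cell(1,1) b: {C,S,T0}  orig:{C,S}
  cell(2,2) a: {S,T2}  orig:{S}
  cell(3,3) b: {C,S,T0}  orig:{C,S}
  cell(1,2) ba: {A,B}
  cell(2,3) ab: {S}
  cell(1,3) bab: {A,B}

Original NTs in T[1,3] deriving "bab": ["A", "B"]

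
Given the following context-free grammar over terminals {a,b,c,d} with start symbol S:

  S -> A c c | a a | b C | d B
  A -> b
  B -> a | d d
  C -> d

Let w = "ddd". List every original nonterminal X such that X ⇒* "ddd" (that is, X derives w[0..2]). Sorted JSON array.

CNF form of G:
  S -> A X4 | T0 B | T2 T2 | T3 C
  A -> b
  B -> T0 T0 | a
  C -> d
  T0 -> d
  T1 -> c
  T2 -> a
  T3 -> b
  X4 -> T1 T1

Fill CYK table bottom-up, restricted to cells inside w[0..2]:
  T[0,0] 'd' = {C,T0}  orig:{C}
  T[1,1] 'd' = {C,T0}  orig:{C}
  T[2,2] 'd' = {C,T0}  orig:{C}
  T[0,1] 'dd' = {B}
  T[1,2] 'dd' = {B}
  T[0,2] 'ddd' = {S}

Original NTs in T[0,2] deriving "ddd": ["S"]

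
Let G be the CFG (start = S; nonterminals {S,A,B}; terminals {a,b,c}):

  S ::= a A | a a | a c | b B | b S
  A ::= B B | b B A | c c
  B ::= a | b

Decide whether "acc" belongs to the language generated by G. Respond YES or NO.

Convert to CNF:
  S -> T0 B | T0 S | T2 A | T2 T1 | T2 T2
  A -> B B | T0 X3 | T1 T1
  B -> a | b
  T0 -> b
  T1 -> c
  T2 -> a
  X3 -> B A

CYK table (by increasing span):
  [0..0]={B,T2}  "a"  orig:{B}
  [1..1]={T1}  "c"  orig:{}
  [2..2]={T1}  "c"  orig:{}
  [0..1]={S}  "ac"
  [1..2]={A}  "cc"
  [0..2]={S,X3}  "acc"  orig:{S}

S ∈ T[0,2] ⇒ YES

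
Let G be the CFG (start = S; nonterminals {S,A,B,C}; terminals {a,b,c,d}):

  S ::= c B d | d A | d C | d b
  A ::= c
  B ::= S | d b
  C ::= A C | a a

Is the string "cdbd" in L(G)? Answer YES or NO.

CNF form of G:
  S -> T0 X5 | T1 A | T1 C | T1 T2
  A -> c
  B -> T0 X4 | T1 A | T1 C | T1 T2
  C -> A C | T3 T3
  T0 -> c
  T1 -> d
  T2 -> b
  T3 -> a
  X4 -> B T1
  X5 -> B T1

CYK fill:
  [0..0]={A,T0}  "c"  orig:{A}
  [1..1]={T1}  "d"  orig:{}
  [2..2]={T2}  "b"  orig:{}
  [3..3]={T1}  "d"  orig:{}
  [0..1]=∅  "cd"
  [1..2]={B,S}  "db"
  [2..3]=∅  "bd"
  [0..2]=∅  "cdb"
  [1..3]={X4,X5}  "dbd"  orig:{}
  [0..3]={B,S}  "cdbd"

S ∈ T[0,3] ⇒ YES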